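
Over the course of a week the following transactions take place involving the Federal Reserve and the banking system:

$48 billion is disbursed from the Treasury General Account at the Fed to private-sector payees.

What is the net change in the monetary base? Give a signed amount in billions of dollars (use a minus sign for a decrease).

Government spending $48 billion: a non-base liability converts back to reserves → +$48B.

+$48 billion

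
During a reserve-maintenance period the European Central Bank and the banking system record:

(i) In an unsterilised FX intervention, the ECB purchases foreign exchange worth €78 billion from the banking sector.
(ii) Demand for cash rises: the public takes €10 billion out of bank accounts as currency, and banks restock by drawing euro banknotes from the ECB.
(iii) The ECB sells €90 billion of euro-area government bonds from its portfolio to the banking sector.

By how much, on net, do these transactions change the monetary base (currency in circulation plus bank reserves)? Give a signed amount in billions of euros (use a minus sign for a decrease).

ECB balance sheet:
  Assets:      Securities −€90B, Foreign assets +€78B
  Liabilities: Bank reserves −€22B, Currency in circulation +€10B
Monetary base = currency + reserves: +€10B + (−€22B) = -€12 billion.

-€12 billion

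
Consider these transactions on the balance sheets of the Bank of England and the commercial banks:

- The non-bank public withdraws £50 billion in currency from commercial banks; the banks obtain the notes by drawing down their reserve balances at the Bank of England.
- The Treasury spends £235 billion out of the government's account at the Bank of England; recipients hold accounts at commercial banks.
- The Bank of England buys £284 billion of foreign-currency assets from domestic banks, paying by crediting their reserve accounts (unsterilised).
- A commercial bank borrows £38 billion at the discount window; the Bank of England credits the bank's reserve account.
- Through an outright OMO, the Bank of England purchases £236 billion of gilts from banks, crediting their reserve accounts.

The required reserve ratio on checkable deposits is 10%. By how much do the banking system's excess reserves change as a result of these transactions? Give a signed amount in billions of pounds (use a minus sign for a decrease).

Currency withdrawal £50 billion: reserves −£50B, deposits −£50B.
Government spending £235 billion: reserves +£235B, deposits +£235B.
FX purchase £284 billion: reserves +£284B, deposits 0.
Discount-window loan £38 billion: reserves +£38B, deposits 0.
OMO purchase (from banks) £236 billion: reserves +£236B, deposits 0.
Totals: Δreserves = +£743B, Δdeposits = +£185B.
Δrequired reserves = 10% × +£185B = +£18.5B.
Δexcess reserves = Δreserves − Δrequired = +£743B − (+£18.5B) = +£724.5 billion.

+£724.5 billion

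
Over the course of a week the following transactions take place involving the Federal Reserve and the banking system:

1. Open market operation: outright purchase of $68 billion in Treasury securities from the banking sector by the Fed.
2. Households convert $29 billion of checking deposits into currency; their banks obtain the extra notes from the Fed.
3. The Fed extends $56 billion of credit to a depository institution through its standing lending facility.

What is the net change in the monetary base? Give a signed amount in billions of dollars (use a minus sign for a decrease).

OMO purchase (from banks) $68 billion: Fed balance sheet expands → +$68B.
Currency withdrawal $29 billion: just a shift between currency and reserves — both are base money → 0.
Discount-window loan $56 billion: Fed balance sheet expands → +$56B.
Net: 68 + 0 + 56 = +$124 billion.

+$124 billion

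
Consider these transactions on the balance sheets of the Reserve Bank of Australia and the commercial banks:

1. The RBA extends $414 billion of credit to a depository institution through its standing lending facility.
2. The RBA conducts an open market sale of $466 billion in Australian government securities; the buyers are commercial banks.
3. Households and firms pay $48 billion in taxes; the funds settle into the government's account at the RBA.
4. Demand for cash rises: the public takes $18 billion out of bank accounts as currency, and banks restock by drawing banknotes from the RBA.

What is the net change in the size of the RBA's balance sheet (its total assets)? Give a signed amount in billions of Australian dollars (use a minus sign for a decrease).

-$52 billion

RBA balance sheet:
  Assets:      Securities −$466B, Loans to banks +$414B
  Liabilities: Bank reserves −$118B, Currency in circulation +$18B, Government deposits +$48B
Change in total RBA assets = -$52 billion.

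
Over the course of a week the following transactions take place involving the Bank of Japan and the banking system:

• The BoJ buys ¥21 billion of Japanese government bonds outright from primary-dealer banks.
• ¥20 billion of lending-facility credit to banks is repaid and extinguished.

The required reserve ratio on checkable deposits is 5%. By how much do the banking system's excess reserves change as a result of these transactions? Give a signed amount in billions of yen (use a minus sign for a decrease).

+¥1 billion

OMO purchase (from banks) ¥21 billion: reserves +¥21B, deposits 0.
Discount-window repayment ¥20 billion: reserves −¥20B, deposits 0.
Totals: Δreserves = +¥1B, Δdeposits = 0.
Δrequired reserves = 5% × 0 = 0.
Δexcess reserves = Δreserves − Δrequired = +¥1B − (0) = +¥1 billion.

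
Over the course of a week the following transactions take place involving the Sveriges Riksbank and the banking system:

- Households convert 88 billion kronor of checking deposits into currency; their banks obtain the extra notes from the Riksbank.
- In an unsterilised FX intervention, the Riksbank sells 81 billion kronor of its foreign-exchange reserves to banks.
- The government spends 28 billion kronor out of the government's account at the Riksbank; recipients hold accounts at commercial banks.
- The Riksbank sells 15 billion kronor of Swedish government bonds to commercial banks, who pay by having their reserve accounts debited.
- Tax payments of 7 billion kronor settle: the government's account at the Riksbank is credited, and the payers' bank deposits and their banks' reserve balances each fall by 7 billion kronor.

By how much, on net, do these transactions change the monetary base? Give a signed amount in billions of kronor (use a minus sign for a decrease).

-75 billion

Riksbank balance sheet:
  Assets:      Securities −15B, Foreign assets −81B
  Liabilities: Bank reserves −163B, Currency in circulation +88B, Government deposits −21B
Commercial banking system:
  Assets:      Reserves at CB −163B, Securities +15B, Foreign assets +81B
  Liabilities: Checkable deposits −67B
Monetary base = currency + reserves: +88B + (−163B) = -75 billion.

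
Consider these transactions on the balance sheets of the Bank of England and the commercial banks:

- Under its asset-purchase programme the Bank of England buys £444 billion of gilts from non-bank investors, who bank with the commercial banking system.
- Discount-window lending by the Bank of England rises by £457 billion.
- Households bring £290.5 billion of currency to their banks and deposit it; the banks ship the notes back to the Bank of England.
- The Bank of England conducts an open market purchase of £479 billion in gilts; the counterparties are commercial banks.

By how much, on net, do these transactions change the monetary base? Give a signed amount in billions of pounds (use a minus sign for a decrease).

+£1380 billion

Bank of England balance sheet:
  Assets:      Securities +£923B, Loans to banks +£457B
  Liabilities: Bank reserves +£1670.5B, Currency in circulation −£290.5B
Monetary base = currency + reserves: −£290.5B + (+£1670.5B) = +£1380 billion.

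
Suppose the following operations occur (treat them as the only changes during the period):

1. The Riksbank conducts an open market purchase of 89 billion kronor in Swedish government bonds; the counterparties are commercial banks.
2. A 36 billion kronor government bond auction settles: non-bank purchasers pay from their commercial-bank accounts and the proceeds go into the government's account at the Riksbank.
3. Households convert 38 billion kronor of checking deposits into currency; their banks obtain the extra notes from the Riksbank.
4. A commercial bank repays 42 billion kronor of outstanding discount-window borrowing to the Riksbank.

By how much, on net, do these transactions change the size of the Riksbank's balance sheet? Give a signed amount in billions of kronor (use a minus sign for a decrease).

+47 billion

OMO purchase (from banks) 89 billion kronor: a Riksbank asset is acquired → +89B.
Government account inflow 36 billion kronor: only the composition of liabilities changes → 0.
Currency withdrawal 38 billion kronor: only the composition of liabilities changes → 0.
Discount-window repayment 42 billion kronor: a Riksbank asset is shed → −42B.
Net: 89 + 0 + 0 − 42 = +47 billion.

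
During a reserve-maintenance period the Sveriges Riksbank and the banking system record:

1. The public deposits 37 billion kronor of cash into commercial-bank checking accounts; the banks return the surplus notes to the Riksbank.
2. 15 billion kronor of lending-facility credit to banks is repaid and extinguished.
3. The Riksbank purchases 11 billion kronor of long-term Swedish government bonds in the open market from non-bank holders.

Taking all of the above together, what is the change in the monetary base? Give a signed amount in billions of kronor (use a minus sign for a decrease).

Currency deposit 37 billion kronor: just a shift between currency and reserves — both are base money → 0.
Discount-window repayment 15 billion kronor: Riksbank balance sheet contracts → −15B.
Asset purchase (from non-banks) 11 billion kronor: Riksbank balance sheet expands → +11B.
Net: 0 − 15 + 11 = -4 billion.

-4 billion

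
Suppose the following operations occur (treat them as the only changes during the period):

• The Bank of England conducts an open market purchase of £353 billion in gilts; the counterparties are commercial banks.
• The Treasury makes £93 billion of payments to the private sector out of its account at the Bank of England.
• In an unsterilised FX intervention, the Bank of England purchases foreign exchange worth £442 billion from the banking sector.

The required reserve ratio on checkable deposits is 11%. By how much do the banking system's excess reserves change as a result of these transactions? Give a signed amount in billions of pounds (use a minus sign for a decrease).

+£877.77 billion

OMO purchase (from banks) £353 billion: reserves +£353B, deposits 0.
Government spending £93 billion: reserves +£93B, deposits +£93B.
FX purchase £442 billion: reserves +£442B, deposits 0.
Totals: Δreserves = +£888B, Δdeposits = +£93B.
Δrequired reserves = 11% × +£93B = +£10.23B.
Δexcess reserves = Δreserves − Δrequired = +£888B − (+£10.23B) = +£877.77 billion.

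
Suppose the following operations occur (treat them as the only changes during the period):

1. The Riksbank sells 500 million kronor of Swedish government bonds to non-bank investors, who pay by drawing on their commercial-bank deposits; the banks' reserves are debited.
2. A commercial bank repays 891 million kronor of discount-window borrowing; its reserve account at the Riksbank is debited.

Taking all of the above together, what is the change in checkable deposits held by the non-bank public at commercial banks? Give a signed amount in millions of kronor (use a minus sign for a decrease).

-500 million

Riksbank balance sheet:
  Assets:      Securities −500M, Loans to banks −891M
  Liabilities: Bank reserves −1391M
Commercial banking system:
  Assets:      Reserves at CB −1391M
  Liabilities: Checkable deposits −500M, Borrowings from CB −891M
So the change in checkable deposits held by the non-bank public at commercial banks is -500 million.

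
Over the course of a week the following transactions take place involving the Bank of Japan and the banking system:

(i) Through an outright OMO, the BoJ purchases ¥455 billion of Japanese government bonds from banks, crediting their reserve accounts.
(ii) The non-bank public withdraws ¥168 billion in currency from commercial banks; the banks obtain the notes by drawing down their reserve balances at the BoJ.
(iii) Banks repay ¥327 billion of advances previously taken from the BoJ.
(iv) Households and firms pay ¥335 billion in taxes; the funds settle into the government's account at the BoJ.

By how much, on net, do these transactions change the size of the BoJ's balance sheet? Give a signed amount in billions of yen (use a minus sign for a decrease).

+¥128 billion

BoJ balance sheet:
  Assets:      Securities +¥455B, Loans to banks −¥327B
  Liabilities: Bank reserves −¥375B, Currency in circulation +¥168B, Government deposits +¥335B
Change in total BoJ assets = +¥128 billion.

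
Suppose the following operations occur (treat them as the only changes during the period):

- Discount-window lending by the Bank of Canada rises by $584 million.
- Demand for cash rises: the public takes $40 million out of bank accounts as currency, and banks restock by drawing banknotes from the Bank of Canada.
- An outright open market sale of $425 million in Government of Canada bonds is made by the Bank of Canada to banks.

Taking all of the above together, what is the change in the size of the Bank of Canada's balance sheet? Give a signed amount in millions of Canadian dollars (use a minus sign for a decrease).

+$159 million

Bank of Canada balance sheet:
  Assets:      Securities −$425M, Loans to banks +$584M
  Liabilities: Bank reserves +$119M, Currency in circulation +$40M
Change in total Bank of Canada assets = +$159 million.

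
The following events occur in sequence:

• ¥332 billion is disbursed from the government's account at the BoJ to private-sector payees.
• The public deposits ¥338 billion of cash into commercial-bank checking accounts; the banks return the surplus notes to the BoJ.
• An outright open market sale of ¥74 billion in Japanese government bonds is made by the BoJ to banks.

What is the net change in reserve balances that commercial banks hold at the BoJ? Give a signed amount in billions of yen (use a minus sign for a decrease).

+¥596 billion

Government spending ¥332 billion: government payments flow into bank reserve accounts → +¥332B.
Currency deposit ¥338 billion: returned notes are swapped for reserve credit → +¥338B.
OMO sale (to banks) ¥74 billion: the buying banks pay out of their reserve balances → −¥74B.
Net: 332 + 338 − 74 = +¥596 billion.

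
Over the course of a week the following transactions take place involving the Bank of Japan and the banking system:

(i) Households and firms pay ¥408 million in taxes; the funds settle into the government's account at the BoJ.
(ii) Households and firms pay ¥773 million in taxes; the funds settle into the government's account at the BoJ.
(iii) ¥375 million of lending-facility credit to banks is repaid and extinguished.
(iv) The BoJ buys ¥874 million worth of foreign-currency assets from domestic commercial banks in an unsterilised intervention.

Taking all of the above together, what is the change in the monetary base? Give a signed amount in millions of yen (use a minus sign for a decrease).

-¥682 million

Government account inflow ¥408 million: reserves shift to a non-base liability → −¥408M.
Government account inflow ¥773 million: reserves shift to a non-base liability → −¥773M.
Discount-window repayment ¥375 million: BoJ balance sheet contracts → −¥375M.
FX purchase ¥874 million: BoJ balance sheet expands → +¥874M.
Net: −408 − 773 − 375 + 874 = -¥682 million.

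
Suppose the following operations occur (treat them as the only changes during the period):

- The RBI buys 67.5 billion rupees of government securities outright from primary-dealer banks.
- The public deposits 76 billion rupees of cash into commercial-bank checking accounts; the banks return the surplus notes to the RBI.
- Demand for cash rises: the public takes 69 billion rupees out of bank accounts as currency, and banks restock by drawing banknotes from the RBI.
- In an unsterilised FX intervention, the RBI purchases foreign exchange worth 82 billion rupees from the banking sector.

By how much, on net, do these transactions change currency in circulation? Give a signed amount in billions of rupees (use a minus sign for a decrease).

-7 billion

RBI balance sheet:
  Assets:      Securities +67.5B, Foreign assets +82B
  Liabilities: Bank reserves +156.5B, Currency in circulation −7B
Commercial banking system:
  Assets:      Reserves at CB +156.5B, Securities −67.5B, Foreign assets −82B
  Liabilities: Checkable deposits +7B
So the change in currency in circulation is -7 billion.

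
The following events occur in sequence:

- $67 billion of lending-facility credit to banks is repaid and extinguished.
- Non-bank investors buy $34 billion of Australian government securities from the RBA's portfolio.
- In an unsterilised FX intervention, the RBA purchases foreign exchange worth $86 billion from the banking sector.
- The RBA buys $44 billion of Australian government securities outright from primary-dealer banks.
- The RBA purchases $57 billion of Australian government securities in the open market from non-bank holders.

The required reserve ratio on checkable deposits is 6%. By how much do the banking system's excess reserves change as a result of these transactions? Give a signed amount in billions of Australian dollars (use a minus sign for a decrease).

Discount-window repayment $67 billion: reserves −$67B, deposits 0.
Asset sale (to non-banks) $34 billion: reserves −$34B, deposits −$34B.
FX purchase $86 billion: reserves +$86B, deposits 0.
OMO purchase (from banks) $44 billion: reserves +$44B, deposits 0.
Asset purchase (from non-banks) $57 billion: reserves +$57B, deposits +$57B.
Totals: Δreserves = +$86B, Δdeposits = +$23B.
Δrequired reserves = 6% × +$23B = +$1.38B.
Δexcess reserves = Δreserves − Δrequired = +$86B − (+$1.38B) = +$84.62 billion.

+$84.62 billion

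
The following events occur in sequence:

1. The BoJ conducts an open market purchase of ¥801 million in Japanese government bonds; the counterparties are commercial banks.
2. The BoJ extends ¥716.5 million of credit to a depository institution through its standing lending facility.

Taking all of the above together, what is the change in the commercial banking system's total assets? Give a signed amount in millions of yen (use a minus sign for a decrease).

+¥716.5 million

BoJ balance sheet:
  Assets:      Securities +¥801M, Loans to banks +¥716.5M
  Liabilities: Bank reserves +¥1517.5M
Commercial banking system:
  Assets:      Reserves at CB +¥1517.5M, Securities −¥801M
  Liabilities: Borrowings from CB +¥716.5M
Change in total bank assets = +¥716.5 million.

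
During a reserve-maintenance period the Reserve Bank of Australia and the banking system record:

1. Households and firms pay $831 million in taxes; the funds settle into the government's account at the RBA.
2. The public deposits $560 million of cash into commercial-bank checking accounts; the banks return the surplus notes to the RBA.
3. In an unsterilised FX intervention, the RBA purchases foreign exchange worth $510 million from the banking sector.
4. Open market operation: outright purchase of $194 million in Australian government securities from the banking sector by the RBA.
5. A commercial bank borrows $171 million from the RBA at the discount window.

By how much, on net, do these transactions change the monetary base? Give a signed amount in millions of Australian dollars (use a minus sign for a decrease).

+$44 million

Government account inflow $831 million: reserves shift to a non-base liability → −$831M.
Currency deposit $560 million: just a shift between currency and reserves — both are base money → 0.
FX purchase $510 million: RBA balance sheet expands → +$510M.
OMO purchase (from banks) $194 million: RBA balance sheet expands → +$194M.
Discount-window loan $171 million: RBA balance sheet expands → +$171M.
Net: −831 + 0 + 510 + 194 + 171 = +$44 million.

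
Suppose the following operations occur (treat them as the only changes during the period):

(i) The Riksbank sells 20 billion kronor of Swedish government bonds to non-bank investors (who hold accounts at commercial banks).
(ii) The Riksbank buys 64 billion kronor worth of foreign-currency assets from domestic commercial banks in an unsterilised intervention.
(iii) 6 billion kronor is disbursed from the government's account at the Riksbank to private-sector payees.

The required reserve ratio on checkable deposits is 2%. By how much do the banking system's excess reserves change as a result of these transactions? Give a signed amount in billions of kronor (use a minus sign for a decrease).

Asset sale (to non-banks) 20 billion kronor: reserves −20B, deposits −20B.
FX purchase 64 billion kronor: reserves +64B, deposits 0.
Government spending 6 billion kronor: reserves +6B, deposits +6B.
Totals: Δreserves = +50B, Δdeposits = −14B.
Δrequired reserves = 2% × −14B = −0.28B.
Δexcess reserves = Δreserves − Δrequired = +50B − (−0.28B) = +50.28 billion.

+50.28 billion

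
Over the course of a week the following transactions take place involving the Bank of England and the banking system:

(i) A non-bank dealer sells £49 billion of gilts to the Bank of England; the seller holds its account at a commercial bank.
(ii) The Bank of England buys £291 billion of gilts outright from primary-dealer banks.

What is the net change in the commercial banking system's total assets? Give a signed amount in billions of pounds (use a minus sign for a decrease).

+£49 billion

Bank of England balance sheet:
  Assets:      Securities +£340B
  Liabilities: Bank reserves +£340B
Commercial banking system:
  Assets:      Reserves at CB +£340B, Securities −£291B
  Liabilities: Checkable deposits +£49B
Change in total bank assets = +£49 billion.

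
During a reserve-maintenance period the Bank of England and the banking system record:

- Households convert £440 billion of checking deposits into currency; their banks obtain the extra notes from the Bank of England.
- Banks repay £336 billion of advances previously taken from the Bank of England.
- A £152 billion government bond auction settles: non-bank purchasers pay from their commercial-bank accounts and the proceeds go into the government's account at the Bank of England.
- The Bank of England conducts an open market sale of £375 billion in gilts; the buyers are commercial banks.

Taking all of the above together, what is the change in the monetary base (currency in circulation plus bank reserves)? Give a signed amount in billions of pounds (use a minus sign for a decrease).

-£863 billion

Currency withdrawal £440 billion: just a shift between currency and reserves — both are base money → 0.
Discount-window repayment £336 billion: Bank of England balance sheet contracts → −£336B.
Government account inflow £152 billion: reserves shift to a non-base liability → −£152B.
OMO sale (to banks) £375 billion: Bank of England balance sheet contracts → −£375B.
Net: 0 − 336 − 152 − 375 = -£863 billion.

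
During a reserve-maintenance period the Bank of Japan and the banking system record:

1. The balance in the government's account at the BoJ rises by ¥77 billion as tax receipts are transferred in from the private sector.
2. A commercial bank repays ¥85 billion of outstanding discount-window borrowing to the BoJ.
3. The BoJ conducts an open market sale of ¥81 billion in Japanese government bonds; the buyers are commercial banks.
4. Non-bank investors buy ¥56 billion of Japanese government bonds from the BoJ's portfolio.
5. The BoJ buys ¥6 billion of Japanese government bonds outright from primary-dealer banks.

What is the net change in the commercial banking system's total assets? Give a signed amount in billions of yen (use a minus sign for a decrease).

Government account inflow ¥77 billion: bank balance sheets shrink → −¥77B.
Discount-window repayment ¥85 billion: bank balance sheets shrink → −¥85B.
OMO sale (to banks) ¥81 billion: just an asset swap on bank balance sheets → 0.
Asset sale (to non-banks) ¥56 billion: bank balance sheets shrink → −¥56B.
OMO purchase (from banks) ¥6 billion: just an asset swap on bank balance sheets → 0.
Net: −77 − 85 + 0 − 56 + 0 = -¥218 billion.

-¥218 billion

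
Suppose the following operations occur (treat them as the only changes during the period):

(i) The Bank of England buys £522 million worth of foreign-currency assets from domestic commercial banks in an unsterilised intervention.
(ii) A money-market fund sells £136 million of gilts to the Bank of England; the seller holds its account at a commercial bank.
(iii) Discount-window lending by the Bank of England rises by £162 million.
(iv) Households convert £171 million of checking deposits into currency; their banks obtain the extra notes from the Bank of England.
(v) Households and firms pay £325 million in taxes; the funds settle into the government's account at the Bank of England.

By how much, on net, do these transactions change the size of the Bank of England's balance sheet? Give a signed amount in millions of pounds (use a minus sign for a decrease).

+£820 million

FX purchase £522 million: a Bank of England asset is acquired → +£522M.
Asset purchase (from non-banks) £136 million: a Bank of England asset is acquired → +£136M.
Discount-window loan £162 million: a Bank of England asset is acquired → +£162M.
Currency withdrawal £171 million: only the composition of liabilities changes → 0.
Government account inflow £325 million: only the composition of liabilities changes → 0.
Net: 522 + 136 + 162 + 0 + 0 = +£820 million.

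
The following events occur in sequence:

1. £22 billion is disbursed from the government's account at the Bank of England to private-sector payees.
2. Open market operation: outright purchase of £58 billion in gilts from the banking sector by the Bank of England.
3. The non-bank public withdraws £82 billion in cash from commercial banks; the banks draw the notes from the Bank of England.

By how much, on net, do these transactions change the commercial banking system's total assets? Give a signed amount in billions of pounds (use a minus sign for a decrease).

-£60 billion

Bank of England balance sheet:
  Assets:      Securities +£58B
  Liabilities: Bank reserves −£2B, Currency in circulation +£82B, Government deposits −£22B
Commercial banking system:
  Assets:      Reserves at CB −£2B, Securities −£58B
  Liabilities: Checkable deposits −£60B
Change in total bank assets = -£60 billion.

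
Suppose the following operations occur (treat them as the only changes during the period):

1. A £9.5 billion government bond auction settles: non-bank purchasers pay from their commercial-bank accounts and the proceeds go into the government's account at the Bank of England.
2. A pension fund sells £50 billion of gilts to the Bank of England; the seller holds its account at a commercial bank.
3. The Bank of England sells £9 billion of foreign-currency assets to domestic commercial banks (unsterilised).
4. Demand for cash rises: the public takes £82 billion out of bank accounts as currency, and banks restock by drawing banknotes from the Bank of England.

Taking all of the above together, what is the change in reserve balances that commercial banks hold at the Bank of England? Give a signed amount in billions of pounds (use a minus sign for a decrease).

-£50.5 billion

Bank of England balance sheet:
  Assets:      Securities +£50B, Foreign assets −£9B
  Liabilities: Bank reserves −£50.5B, Currency in circulation +£82B, Government deposits +£9.5B
So the change in reserve balances that commercial banks hold at the Bank of England is -£50.5 billion.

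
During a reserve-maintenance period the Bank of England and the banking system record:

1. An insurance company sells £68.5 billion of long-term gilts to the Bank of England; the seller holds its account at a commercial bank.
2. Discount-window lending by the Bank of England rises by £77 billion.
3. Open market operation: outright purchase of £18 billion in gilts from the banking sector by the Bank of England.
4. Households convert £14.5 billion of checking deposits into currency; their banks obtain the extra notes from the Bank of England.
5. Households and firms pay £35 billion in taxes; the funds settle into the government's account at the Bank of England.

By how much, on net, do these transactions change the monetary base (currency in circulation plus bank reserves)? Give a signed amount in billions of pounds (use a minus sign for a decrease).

Bank of England balance sheet:
  Assets:      Securities +£86.5B, Loans to banks +£77B
  Liabilities: Bank reserves +£114B, Currency in circulation +£14.5B, Government deposits +£35B
Commercial banking system:
  Assets:      Reserves at CB +£114B, Securities −£18B
  Liabilities: Checkable deposits +£19B, Borrowings from CB +£77B
Monetary base = currency + reserves: +£14.5B + (+£114B) = +£128.5 billion.

+£128.5 billion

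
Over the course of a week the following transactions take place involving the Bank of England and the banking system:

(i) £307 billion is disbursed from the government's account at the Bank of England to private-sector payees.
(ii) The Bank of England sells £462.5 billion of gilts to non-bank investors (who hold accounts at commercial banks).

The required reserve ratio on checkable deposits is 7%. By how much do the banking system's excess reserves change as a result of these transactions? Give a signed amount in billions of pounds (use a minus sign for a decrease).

Government spending £307 billion: reserves +£307B, deposits +£307B.
Asset sale (to non-banks) £462.5 billion: reserves −£462.5B, deposits −£462.5B.
Totals: Δreserves = −£155.5B, Δdeposits = −£155.5B.
Δrequired reserves = 7% × −£155.5B = −£10.885B.
Δexcess reserves = Δreserves − Δrequired = −£155.5B − (−£10.885B) = -£144.615 billion.

-£144.615 billion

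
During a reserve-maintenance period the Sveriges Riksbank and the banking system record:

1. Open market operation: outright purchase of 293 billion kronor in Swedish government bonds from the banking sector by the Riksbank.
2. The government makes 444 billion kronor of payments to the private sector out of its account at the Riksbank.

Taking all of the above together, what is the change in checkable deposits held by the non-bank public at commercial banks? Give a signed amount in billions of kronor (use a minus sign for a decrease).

OMO purchase (from banks) 293 billion kronor: the counterparty is a bank, so public deposits are unchanged → 0.
Government spending 444 billion kronor: non-bank counterparties' bank balances rise → +444B.
Net: 0 + 444 = +444 billion.

+444 billion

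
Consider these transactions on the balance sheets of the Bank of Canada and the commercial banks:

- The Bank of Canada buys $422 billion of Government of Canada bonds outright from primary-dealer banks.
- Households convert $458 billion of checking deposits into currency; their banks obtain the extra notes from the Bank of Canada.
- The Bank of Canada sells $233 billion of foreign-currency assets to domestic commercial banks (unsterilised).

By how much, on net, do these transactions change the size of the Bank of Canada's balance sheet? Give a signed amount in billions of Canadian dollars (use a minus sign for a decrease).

+$189 billion

Bank of Canada balance sheet:
  Assets:      Securities +$422B, Foreign assets −$233B
  Liabilities: Bank reserves −$269B, Currency in circulation +$458B
Commercial banking system:
  Assets:      Reserves at CB −$269B, Securities −$422B, Foreign assets +$233B
  Liabilities: Checkable deposits −$458B
Change in total Bank of Canada assets = +$189 billion.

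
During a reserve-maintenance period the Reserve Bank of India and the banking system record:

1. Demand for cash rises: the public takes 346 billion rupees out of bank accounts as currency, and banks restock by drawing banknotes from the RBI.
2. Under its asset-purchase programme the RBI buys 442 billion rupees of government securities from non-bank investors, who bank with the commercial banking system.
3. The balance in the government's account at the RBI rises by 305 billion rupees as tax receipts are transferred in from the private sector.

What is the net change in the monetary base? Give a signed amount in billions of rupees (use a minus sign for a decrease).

RBI balance sheet:
  Assets:      Securities +442B
  Liabilities: Bank reserves −209B, Currency in circulation +346B, Government deposits +305B
Commercial banking system:
  Assets:      Reserves at CB −209B
  Liabilities: Checkable deposits −209B
Monetary base = currency + reserves: +346B + (−209B) = +137 billion.

+137 billion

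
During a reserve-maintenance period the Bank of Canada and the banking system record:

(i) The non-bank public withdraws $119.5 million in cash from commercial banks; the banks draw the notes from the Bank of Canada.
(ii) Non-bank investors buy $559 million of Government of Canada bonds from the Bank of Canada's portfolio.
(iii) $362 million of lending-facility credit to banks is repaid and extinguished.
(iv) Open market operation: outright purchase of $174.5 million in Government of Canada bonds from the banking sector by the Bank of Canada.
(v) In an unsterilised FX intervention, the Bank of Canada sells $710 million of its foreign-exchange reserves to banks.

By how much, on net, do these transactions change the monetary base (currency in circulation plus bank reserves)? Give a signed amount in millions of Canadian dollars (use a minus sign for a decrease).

Bank of Canada balance sheet:
  Assets:      Securities −$384.5M, Loans to banks −$362M, Foreign assets −$710M
  Liabilities: Bank reserves −$1576M, Currency in circulation +$119.5M
Monetary base = currency + reserves: +$119.5M + (−$1576M) = -$1456.5 million.

-$1456.5 million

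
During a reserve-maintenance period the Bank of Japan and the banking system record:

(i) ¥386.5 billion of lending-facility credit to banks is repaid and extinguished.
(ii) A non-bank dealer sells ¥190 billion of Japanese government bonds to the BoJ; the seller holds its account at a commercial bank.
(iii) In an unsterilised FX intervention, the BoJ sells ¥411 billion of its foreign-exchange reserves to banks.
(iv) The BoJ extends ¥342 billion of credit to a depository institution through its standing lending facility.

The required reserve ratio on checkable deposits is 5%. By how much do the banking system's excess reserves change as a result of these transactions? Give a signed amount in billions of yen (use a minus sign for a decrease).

Discount-window repayment ¥386.5 billion: reserves −¥386.5B, deposits 0.
Asset purchase (from non-banks) ¥190 billion: reserves +¥190B, deposits +¥190B.
FX sale ¥411 billion: reserves −¥411B, deposits 0.
Discount-window loan ¥342 billion: reserves +¥342B, deposits 0.
Totals: Δreserves = −¥265.5B, Δdeposits = +¥190B.
Δrequired reserves = 5% × +¥190B = +¥9.5B.
Δexcess reserves = Δreserves − Δrequired = −¥265.5B − (+¥9.5B) = -¥275 billion.

-¥275 billion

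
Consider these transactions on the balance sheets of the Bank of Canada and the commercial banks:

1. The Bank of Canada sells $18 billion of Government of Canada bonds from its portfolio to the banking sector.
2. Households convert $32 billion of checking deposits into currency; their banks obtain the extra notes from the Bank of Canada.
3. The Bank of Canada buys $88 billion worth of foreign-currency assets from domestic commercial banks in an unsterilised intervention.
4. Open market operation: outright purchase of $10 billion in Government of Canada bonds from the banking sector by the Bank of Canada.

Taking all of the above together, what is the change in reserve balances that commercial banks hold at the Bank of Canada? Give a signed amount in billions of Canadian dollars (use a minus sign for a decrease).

+$48 billion

OMO sale (to banks) $18 billion: the buying banks pay out of their reserve balances → −$18B.
Currency withdrawal $32 billion: banks swap reserves for currency → −$32B.
FX purchase $88 billion: the Bank of Canada pays by crediting reserve accounts → +$88B.
OMO purchase (from banks) $10 billion: the Bank of Canada pays by crediting reserve accounts → +$10B.
Net: −18 − 32 + 88 + 10 = +$48 billion.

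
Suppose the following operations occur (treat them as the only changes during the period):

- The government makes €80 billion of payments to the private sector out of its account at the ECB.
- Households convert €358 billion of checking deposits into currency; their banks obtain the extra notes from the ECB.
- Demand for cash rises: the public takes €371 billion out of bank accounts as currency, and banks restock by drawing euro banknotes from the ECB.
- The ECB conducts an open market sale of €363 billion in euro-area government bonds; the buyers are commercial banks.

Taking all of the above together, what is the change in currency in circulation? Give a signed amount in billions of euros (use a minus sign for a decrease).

Government spending €80 billion: no currency enters or leaves circulation → 0.
Currency withdrawal €358 billion: notes leave the central bank → +€358B.
Currency withdrawal €371 billion: notes leave the central bank → +€371B.
OMO sale (to banks) €363 billion: no currency enters or leaves circulation → 0.
Net: 0 + 358 + 371 + 0 = +€729 billion.

+€729 billion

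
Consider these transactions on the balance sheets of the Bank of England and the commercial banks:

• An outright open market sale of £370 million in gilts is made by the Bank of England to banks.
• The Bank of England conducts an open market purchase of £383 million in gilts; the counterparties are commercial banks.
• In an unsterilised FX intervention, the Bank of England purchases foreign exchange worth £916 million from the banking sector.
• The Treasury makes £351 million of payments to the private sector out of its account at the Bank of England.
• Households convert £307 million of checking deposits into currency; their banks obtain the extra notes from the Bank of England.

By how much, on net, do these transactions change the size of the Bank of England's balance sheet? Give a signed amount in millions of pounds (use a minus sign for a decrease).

Bank of England balance sheet:
  Assets:      Securities +£13M, Foreign assets +£916M
  Liabilities: Bank reserves +£973M, Currency in circulation +£307M, Government deposits −£351M
Change in total Bank of England assets = +£929 million.

+£929 million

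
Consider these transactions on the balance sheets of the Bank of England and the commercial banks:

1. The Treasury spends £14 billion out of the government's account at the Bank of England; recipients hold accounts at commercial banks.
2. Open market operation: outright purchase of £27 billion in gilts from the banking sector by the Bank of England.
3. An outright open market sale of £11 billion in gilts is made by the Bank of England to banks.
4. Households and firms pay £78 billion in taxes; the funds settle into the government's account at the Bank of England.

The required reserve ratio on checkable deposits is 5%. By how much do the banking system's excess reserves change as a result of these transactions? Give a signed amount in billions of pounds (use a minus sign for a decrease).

Government spending £14 billion: reserves +£14B, deposits +£14B.
OMO purchase (from banks) £27 billion: reserves +£27B, deposits 0.
OMO sale (to banks) £11 billion: reserves −£11B, deposits 0.
Government account inflow £78 billion: reserves −£78B, deposits −£78B.
Totals: Δreserves = −£48B, Δdeposits = −£64B.
Δrequired reserves = 5% × −£64B = −£3.2B.
Δexcess reserves = Δreserves − Δrequired = −£48B − (−£3.2B) = -£44.8 billion.

-£44.8 billion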